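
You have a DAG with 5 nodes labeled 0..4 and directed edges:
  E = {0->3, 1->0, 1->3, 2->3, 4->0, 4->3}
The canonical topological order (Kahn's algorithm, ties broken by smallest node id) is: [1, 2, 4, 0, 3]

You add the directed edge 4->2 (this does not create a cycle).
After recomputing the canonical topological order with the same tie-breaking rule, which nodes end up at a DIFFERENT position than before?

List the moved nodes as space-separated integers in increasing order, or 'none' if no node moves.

Answer: 0 2 4

Derivation:
Old toposort: [1, 2, 4, 0, 3]
Added edge 4->2
Recompute Kahn (smallest-id tiebreak):
  initial in-degrees: [2, 0, 1, 4, 0]
  ready (indeg=0): [1, 4]
  pop 1: indeg[0]->1; indeg[3]->3 | ready=[4] | order so far=[1]
  pop 4: indeg[0]->0; indeg[2]->0; indeg[3]->2 | ready=[0, 2] | order so far=[1, 4]
  pop 0: indeg[3]->1 | ready=[2] | order so far=[1, 4, 0]
  pop 2: indeg[3]->0 | ready=[3] | order so far=[1, 4, 0, 2]
  pop 3: no out-edges | ready=[] | order so far=[1, 4, 0, 2, 3]
New canonical toposort: [1, 4, 0, 2, 3]
Compare positions:
  Node 0: index 3 -> 2 (moved)
  Node 1: index 0 -> 0 (same)
  Node 2: index 1 -> 3 (moved)
  Node 3: index 4 -> 4 (same)
  Node 4: index 2 -> 1 (moved)
Nodes that changed position: 0 2 4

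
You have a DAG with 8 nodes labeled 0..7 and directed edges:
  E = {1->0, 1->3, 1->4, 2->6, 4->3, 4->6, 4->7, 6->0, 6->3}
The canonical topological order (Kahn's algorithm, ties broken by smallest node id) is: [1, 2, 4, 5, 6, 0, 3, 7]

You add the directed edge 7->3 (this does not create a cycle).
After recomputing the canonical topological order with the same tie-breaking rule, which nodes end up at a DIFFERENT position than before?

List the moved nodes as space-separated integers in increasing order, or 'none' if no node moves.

Answer: 3 7

Derivation:
Old toposort: [1, 2, 4, 5, 6, 0, 3, 7]
Added edge 7->3
Recompute Kahn (smallest-id tiebreak):
  initial in-degrees: [2, 0, 0, 4, 1, 0, 2, 1]
  ready (indeg=0): [1, 2, 5]
  pop 1: indeg[0]->1; indeg[3]->3; indeg[4]->0 | ready=[2, 4, 5] | order so far=[1]
  pop 2: indeg[6]->1 | ready=[4, 5] | order so far=[1, 2]
  pop 4: indeg[3]->2; indeg[6]->0; indeg[7]->0 | ready=[5, 6, 7] | order so far=[1, 2, 4]
  pop 5: no out-edges | ready=[6, 7] | order so far=[1, 2, 4, 5]
  pop 6: indeg[0]->0; indeg[3]->1 | ready=[0, 7] | order so far=[1, 2, 4, 5, 6]
  pop 0: no out-edges | ready=[7] | order so far=[1, 2, 4, 5, 6, 0]
  pop 7: indeg[3]->0 | ready=[3] | order so far=[1, 2, 4, 5, 6, 0, 7]
  pop 3: no out-edges | ready=[] | order so far=[1, 2, 4, 5, 6, 0, 7, 3]
New canonical toposort: [1, 2, 4, 5, 6, 0, 7, 3]
Compare positions:
  Node 0: index 5 -> 5 (same)
  Node 1: index 0 -> 0 (same)
  Node 2: index 1 -> 1 (same)
  Node 3: index 6 -> 7 (moved)
  Node 4: index 2 -> 2 (same)
  Node 5: index 3 -> 3 (same)
  Node 6: index 4 -> 4 (same)
  Node 7: index 7 -> 6 (moved)
Nodes that changed position: 3 7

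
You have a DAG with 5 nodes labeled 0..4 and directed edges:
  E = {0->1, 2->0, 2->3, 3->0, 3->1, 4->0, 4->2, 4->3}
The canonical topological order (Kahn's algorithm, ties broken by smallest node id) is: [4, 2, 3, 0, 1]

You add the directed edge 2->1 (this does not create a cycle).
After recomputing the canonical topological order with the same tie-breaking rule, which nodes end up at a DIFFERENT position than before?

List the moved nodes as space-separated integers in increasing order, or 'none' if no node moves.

Old toposort: [4, 2, 3, 0, 1]
Added edge 2->1
Recompute Kahn (smallest-id tiebreak):
  initial in-degrees: [3, 3, 1, 2, 0]
  ready (indeg=0): [4]
  pop 4: indeg[0]->2; indeg[2]->0; indeg[3]->1 | ready=[2] | order so far=[4]
  pop 2: indeg[0]->1; indeg[1]->2; indeg[3]->0 | ready=[3] | order so far=[4, 2]
  pop 3: indeg[0]->0; indeg[1]->1 | ready=[0] | order so far=[4, 2, 3]
  pop 0: indeg[1]->0 | ready=[1] | order so far=[4, 2, 3, 0]
  pop 1: no out-edges | ready=[] | order so far=[4, 2, 3, 0, 1]
New canonical toposort: [4, 2, 3, 0, 1]
Compare positions:
  Node 0: index 3 -> 3 (same)
  Node 1: index 4 -> 4 (same)
  Node 2: index 1 -> 1 (same)
  Node 3: index 2 -> 2 (same)
  Node 4: index 0 -> 0 (same)
Nodes that changed position: none

Answer: none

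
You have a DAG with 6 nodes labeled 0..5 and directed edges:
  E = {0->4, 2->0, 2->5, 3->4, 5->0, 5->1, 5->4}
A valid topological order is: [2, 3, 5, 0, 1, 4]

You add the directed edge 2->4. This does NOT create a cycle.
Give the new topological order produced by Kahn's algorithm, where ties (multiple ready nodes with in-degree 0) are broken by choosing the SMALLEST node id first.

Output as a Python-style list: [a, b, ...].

Old toposort: [2, 3, 5, 0, 1, 4]
Added edge: 2->4
Position of 2 (0) < position of 4 (5). Old order still valid.
Run Kahn's algorithm (break ties by smallest node id):
  initial in-degrees: [2, 1, 0, 0, 4, 1]
  ready (indeg=0): [2, 3]
  pop 2: indeg[0]->1; indeg[4]->3; indeg[5]->0 | ready=[3, 5] | order so far=[2]
  pop 3: indeg[4]->2 | ready=[5] | order so far=[2, 3]
  pop 5: indeg[0]->0; indeg[1]->0; indeg[4]->1 | ready=[0, 1] | order so far=[2, 3, 5]
  pop 0: indeg[4]->0 | ready=[1, 4] | order so far=[2, 3, 5, 0]
  pop 1: no out-edges | ready=[4] | order so far=[2, 3, 5, 0, 1]
  pop 4: no out-edges | ready=[] | order so far=[2, 3, 5, 0, 1, 4]
  Result: [2, 3, 5, 0, 1, 4]

Answer: [2, 3, 5, 0, 1, 4]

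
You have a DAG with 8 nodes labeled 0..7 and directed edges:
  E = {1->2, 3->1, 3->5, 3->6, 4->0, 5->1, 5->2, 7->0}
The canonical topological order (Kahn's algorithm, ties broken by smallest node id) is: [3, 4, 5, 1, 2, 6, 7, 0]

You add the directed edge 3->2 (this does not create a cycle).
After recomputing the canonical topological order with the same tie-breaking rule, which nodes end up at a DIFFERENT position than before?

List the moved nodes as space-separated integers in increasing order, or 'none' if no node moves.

Old toposort: [3, 4, 5, 1, 2, 6, 7, 0]
Added edge 3->2
Recompute Kahn (smallest-id tiebreak):
  initial in-degrees: [2, 2, 3, 0, 0, 1, 1, 0]
  ready (indeg=0): [3, 4, 7]
  pop 3: indeg[1]->1; indeg[2]->2; indeg[5]->0; indeg[6]->0 | ready=[4, 5, 6, 7] | order so far=[3]
  pop 4: indeg[0]->1 | ready=[5, 6, 7] | order so far=[3, 4]
  pop 5: indeg[1]->0; indeg[2]->1 | ready=[1, 6, 7] | order so far=[3, 4, 5]
  pop 1: indeg[2]->0 | ready=[2, 6, 7] | order so far=[3, 4, 5, 1]
  pop 2: no out-edges | ready=[6, 7] | order so far=[3, 4, 5, 1, 2]
  pop 6: no out-edges | ready=[7] | order so far=[3, 4, 5, 1, 2, 6]
  pop 7: indeg[0]->0 | ready=[0] | order so far=[3, 4, 5, 1, 2, 6, 7]
  pop 0: no out-edges | ready=[] | order so far=[3, 4, 5, 1, 2, 6, 7, 0]
New canonical toposort: [3, 4, 5, 1, 2, 6, 7, 0]
Compare positions:
  Node 0: index 7 -> 7 (same)
  Node 1: index 3 -> 3 (same)
  Node 2: index 4 -> 4 (same)
  Node 3: index 0 -> 0 (same)
  Node 4: index 1 -> 1 (same)
  Node 5: index 2 -> 2 (same)
  Node 6: index 5 -> 5 (same)
  Node 7: index 6 -> 6 (same)
Nodes that changed position: none

Answer: none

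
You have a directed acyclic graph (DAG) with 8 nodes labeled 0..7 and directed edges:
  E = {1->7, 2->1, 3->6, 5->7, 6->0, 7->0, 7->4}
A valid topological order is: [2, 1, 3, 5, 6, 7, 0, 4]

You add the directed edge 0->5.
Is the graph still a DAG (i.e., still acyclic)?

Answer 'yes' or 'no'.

Given toposort: [2, 1, 3, 5, 6, 7, 0, 4]
Position of 0: index 6; position of 5: index 3
New edge 0->5: backward (u after v in old order)
Backward edge: old toposort is now invalid. Check if this creates a cycle.
Does 5 already reach 0? Reachable from 5: [0, 4, 5, 7]. YES -> cycle!
Still a DAG? no

Answer: no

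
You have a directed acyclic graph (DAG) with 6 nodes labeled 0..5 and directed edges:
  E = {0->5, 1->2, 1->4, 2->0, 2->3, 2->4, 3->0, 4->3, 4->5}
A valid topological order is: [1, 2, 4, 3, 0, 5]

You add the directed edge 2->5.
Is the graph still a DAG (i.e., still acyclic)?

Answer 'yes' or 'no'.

Answer: yes

Derivation:
Given toposort: [1, 2, 4, 3, 0, 5]
Position of 2: index 1; position of 5: index 5
New edge 2->5: forward
Forward edge: respects the existing order. Still a DAG, same toposort still valid.
Still a DAG? yes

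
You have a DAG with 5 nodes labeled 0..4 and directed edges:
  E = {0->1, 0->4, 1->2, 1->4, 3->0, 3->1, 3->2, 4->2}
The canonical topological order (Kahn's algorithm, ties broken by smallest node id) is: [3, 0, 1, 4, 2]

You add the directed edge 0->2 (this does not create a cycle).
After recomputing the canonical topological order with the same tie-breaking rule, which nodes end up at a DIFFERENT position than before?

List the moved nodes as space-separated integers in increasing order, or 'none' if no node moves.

Old toposort: [3, 0, 1, 4, 2]
Added edge 0->2
Recompute Kahn (smallest-id tiebreak):
  initial in-degrees: [1, 2, 4, 0, 2]
  ready (indeg=0): [3]
  pop 3: indeg[0]->0; indeg[1]->1; indeg[2]->3 | ready=[0] | order so far=[3]
  pop 0: indeg[1]->0; indeg[2]->2; indeg[4]->1 | ready=[1] | order so far=[3, 0]
  pop 1: indeg[2]->1; indeg[4]->0 | ready=[4] | order so far=[3, 0, 1]
  pop 4: indeg[2]->0 | ready=[2] | order so far=[3, 0, 1, 4]
  pop 2: no out-edges | ready=[] | order so far=[3, 0, 1, 4, 2]
New canonical toposort: [3, 0, 1, 4, 2]
Compare positions:
  Node 0: index 1 -> 1 (same)
  Node 1: index 2 -> 2 (same)
  Node 2: index 4 -> 4 (same)
  Node 3: index 0 -> 0 (same)
  Node 4: index 3 -> 3 (same)
Nodes that changed position: none

Answer: none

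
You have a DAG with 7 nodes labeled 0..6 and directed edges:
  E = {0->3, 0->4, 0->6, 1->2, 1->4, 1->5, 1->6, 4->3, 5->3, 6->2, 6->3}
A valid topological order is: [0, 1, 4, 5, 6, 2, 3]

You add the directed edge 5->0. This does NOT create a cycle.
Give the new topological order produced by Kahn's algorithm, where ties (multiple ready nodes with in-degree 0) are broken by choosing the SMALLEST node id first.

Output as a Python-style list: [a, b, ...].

Old toposort: [0, 1, 4, 5, 6, 2, 3]
Added edge: 5->0
Position of 5 (3) > position of 0 (0). Must reorder: 5 must now come before 0.
Run Kahn's algorithm (break ties by smallest node id):
  initial in-degrees: [1, 0, 2, 4, 2, 1, 2]
  ready (indeg=0): [1]
  pop 1: indeg[2]->1; indeg[4]->1; indeg[5]->0; indeg[6]->1 | ready=[5] | order so far=[1]
  pop 5: indeg[0]->0; indeg[3]->3 | ready=[0] | order so far=[1, 5]
  pop 0: indeg[3]->2; indeg[4]->0; indeg[6]->0 | ready=[4, 6] | order so far=[1, 5, 0]
  pop 4: indeg[3]->1 | ready=[6] | order so far=[1, 5, 0, 4]
  pop 6: indeg[2]->0; indeg[3]->0 | ready=[2, 3] | order so far=[1, 5, 0, 4, 6]
  pop 2: no out-edges | ready=[3] | order so far=[1, 5, 0, 4, 6, 2]
  pop 3: no out-edges | ready=[] | order so far=[1, 5, 0, 4, 6, 2, 3]
  Result: [1, 5, 0, 4, 6, 2, 3]

Answer: [1, 5, 0, 4, 6, 2, 3]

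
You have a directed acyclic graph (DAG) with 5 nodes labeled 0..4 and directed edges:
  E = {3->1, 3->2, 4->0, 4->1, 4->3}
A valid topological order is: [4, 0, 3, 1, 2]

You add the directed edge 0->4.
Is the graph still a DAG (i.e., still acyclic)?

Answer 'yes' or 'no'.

Given toposort: [4, 0, 3, 1, 2]
Position of 0: index 1; position of 4: index 0
New edge 0->4: backward (u after v in old order)
Backward edge: old toposort is now invalid. Check if this creates a cycle.
Does 4 already reach 0? Reachable from 4: [0, 1, 2, 3, 4]. YES -> cycle!
Still a DAG? no

Answer: no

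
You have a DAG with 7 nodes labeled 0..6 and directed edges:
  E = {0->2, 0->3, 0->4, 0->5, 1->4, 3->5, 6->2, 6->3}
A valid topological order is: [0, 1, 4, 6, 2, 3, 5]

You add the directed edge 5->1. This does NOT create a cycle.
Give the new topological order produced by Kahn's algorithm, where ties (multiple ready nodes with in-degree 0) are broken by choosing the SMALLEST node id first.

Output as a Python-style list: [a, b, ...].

Answer: [0, 6, 2, 3, 5, 1, 4]

Derivation:
Old toposort: [0, 1, 4, 6, 2, 3, 5]
Added edge: 5->1
Position of 5 (6) > position of 1 (1). Must reorder: 5 must now come before 1.
Run Kahn's algorithm (break ties by smallest node id):
  initial in-degrees: [0, 1, 2, 2, 2, 2, 0]
  ready (indeg=0): [0, 6]
  pop 0: indeg[2]->1; indeg[3]->1; indeg[4]->1; indeg[5]->1 | ready=[6] | order so far=[0]
  pop 6: indeg[2]->0; indeg[3]->0 | ready=[2, 3] | order so far=[0, 6]
  pop 2: no out-edges | ready=[3] | order so far=[0, 6, 2]
  pop 3: indeg[5]->0 | ready=[5] | order so far=[0, 6, 2, 3]
  pop 5: indeg[1]->0 | ready=[1] | order so far=[0, 6, 2, 3, 5]
  pop 1: indeg[4]->0 | ready=[4] | order so far=[0, 6, 2, 3, 5, 1]
  pop 4: no out-edges | ready=[] | order so far=[0, 6, 2, 3, 5, 1, 4]
  Result: [0, 6, 2, 3, 5, 1, 4]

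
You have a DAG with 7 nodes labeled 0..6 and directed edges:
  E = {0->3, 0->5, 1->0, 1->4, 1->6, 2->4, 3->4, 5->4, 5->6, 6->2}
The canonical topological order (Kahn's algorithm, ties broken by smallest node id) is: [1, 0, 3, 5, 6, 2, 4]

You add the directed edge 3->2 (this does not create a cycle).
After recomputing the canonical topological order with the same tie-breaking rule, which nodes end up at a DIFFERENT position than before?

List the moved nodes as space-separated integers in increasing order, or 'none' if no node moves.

Old toposort: [1, 0, 3, 5, 6, 2, 4]
Added edge 3->2
Recompute Kahn (smallest-id tiebreak):
  initial in-degrees: [1, 0, 2, 1, 4, 1, 2]
  ready (indeg=0): [1]
  pop 1: indeg[0]->0; indeg[4]->3; indeg[6]->1 | ready=[0] | order so far=[1]
  pop 0: indeg[3]->0; indeg[5]->0 | ready=[3, 5] | order so far=[1, 0]
  pop 3: indeg[2]->1; indeg[4]->2 | ready=[5] | order so far=[1, 0, 3]
  pop 5: indeg[4]->1; indeg[6]->0 | ready=[6] | order so far=[1, 0, 3, 5]
  pop 6: indeg[2]->0 | ready=[2] | order so far=[1, 0, 3, 5, 6]
  pop 2: indeg[4]->0 | ready=[4] | order so far=[1, 0, 3, 5, 6, 2]
  pop 4: no out-edges | ready=[] | order so far=[1, 0, 3, 5, 6, 2, 4]
New canonical toposort: [1, 0, 3, 5, 6, 2, 4]
Compare positions:
  Node 0: index 1 -> 1 (same)
  Node 1: index 0 -> 0 (same)
  Node 2: index 5 -> 5 (same)
  Node 3: index 2 -> 2 (same)
  Node 4: index 6 -> 6 (same)
  Node 5: index 3 -> 3 (same)
  Node 6: index 4 -> 4 (same)
Nodes that changed position: none

Answer: none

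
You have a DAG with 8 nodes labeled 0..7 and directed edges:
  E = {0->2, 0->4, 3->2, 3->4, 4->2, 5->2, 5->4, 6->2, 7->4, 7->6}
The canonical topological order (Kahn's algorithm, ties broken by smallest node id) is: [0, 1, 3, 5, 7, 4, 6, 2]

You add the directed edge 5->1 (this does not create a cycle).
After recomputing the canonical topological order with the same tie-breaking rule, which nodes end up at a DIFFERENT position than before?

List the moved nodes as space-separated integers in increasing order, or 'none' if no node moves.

Answer: 1 3 5

Derivation:
Old toposort: [0, 1, 3, 5, 7, 4, 6, 2]
Added edge 5->1
Recompute Kahn (smallest-id tiebreak):
  initial in-degrees: [0, 1, 5, 0, 4, 0, 1, 0]
  ready (indeg=0): [0, 3, 5, 7]
  pop 0: indeg[2]->4; indeg[4]->3 | ready=[3, 5, 7] | order so far=[0]
  pop 3: indeg[2]->3; indeg[4]->2 | ready=[5, 7] | order so far=[0, 3]
  pop 5: indeg[1]->0; indeg[2]->2; indeg[4]->1 | ready=[1, 7] | order so far=[0, 3, 5]
  pop 1: no out-edges | ready=[7] | order so far=[0, 3, 5, 1]
  pop 7: indeg[4]->0; indeg[6]->0 | ready=[4, 6] | order so far=[0, 3, 5, 1, 7]
  pop 4: indeg[2]->1 | ready=[6] | order so far=[0, 3, 5, 1, 7, 4]
  pop 6: indeg[2]->0 | ready=[2] | order so far=[0, 3, 5, 1, 7, 4, 6]
  pop 2: no out-edges | ready=[] | order so far=[0, 3, 5, 1, 7, 4, 6, 2]
New canonical toposort: [0, 3, 5, 1, 7, 4, 6, 2]
Compare positions:
  Node 0: index 0 -> 0 (same)
  Node 1: index 1 -> 3 (moved)
  Node 2: index 7 -> 7 (same)
  Node 3: index 2 -> 1 (moved)
  Node 4: index 5 -> 5 (same)
  Node 5: index 3 -> 2 (moved)
  Node 6: index 6 -> 6 (same)
  Node 7: index 4 -> 4 (same)
Nodes that changed position: 1 3 5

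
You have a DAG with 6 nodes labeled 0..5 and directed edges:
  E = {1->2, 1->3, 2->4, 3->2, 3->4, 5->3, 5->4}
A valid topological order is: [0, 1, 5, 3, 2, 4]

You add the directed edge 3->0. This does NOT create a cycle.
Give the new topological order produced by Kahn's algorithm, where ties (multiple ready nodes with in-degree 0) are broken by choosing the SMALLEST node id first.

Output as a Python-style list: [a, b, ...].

Old toposort: [0, 1, 5, 3, 2, 4]
Added edge: 3->0
Position of 3 (3) > position of 0 (0). Must reorder: 3 must now come before 0.
Run Kahn's algorithm (break ties by smallest node id):
  initial in-degrees: [1, 0, 2, 2, 3, 0]
  ready (indeg=0): [1, 5]
  pop 1: indeg[2]->1; indeg[3]->1 | ready=[5] | order so far=[1]
  pop 5: indeg[3]->0; indeg[4]->2 | ready=[3] | order so far=[1, 5]
  pop 3: indeg[0]->0; indeg[2]->0; indeg[4]->1 | ready=[0, 2] | order so far=[1, 5, 3]
  pop 0: no out-edges | ready=[2] | order so far=[1, 5, 3, 0]
  pop 2: indeg[4]->0 | ready=[4] | order so far=[1, 5, 3, 0, 2]
  pop 4: no out-edges | ready=[] | order so far=[1, 5, 3, 0, 2, 4]
  Result: [1, 5, 3, 0, 2, 4]

Answer: [1, 5, 3, 0, 2, 4]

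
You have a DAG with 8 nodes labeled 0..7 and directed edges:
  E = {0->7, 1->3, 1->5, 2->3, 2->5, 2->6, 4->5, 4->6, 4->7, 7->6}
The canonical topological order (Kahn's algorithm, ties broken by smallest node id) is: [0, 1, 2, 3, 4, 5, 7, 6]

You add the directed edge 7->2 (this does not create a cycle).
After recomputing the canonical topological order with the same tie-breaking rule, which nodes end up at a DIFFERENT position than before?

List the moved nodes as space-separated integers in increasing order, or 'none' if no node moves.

Answer: 2 3 4 5 7

Derivation:
Old toposort: [0, 1, 2, 3, 4, 5, 7, 6]
Added edge 7->2
Recompute Kahn (smallest-id tiebreak):
  initial in-degrees: [0, 0, 1, 2, 0, 3, 3, 2]
  ready (indeg=0): [0, 1, 4]
  pop 0: indeg[7]->1 | ready=[1, 4] | order so far=[0]
  pop 1: indeg[3]->1; indeg[5]->2 | ready=[4] | order so far=[0, 1]
  pop 4: indeg[5]->1; indeg[6]->2; indeg[7]->0 | ready=[7] | order so far=[0, 1, 4]
  pop 7: indeg[2]->0; indeg[6]->1 | ready=[2] | order so far=[0, 1, 4, 7]
  pop 2: indeg[3]->0; indeg[5]->0; indeg[6]->0 | ready=[3, 5, 6] | order so far=[0, 1, 4, 7, 2]
  pop 3: no out-edges | ready=[5, 6] | order so far=[0, 1, 4, 7, 2, 3]
  pop 5: no out-edges | ready=[6] | order so far=[0, 1, 4, 7, 2, 3, 5]
  pop 6: no out-edges | ready=[] | order so far=[0, 1, 4, 7, 2, 3, 5, 6]
New canonical toposort: [0, 1, 4, 7, 2, 3, 5, 6]
Compare positions:
  Node 0: index 0 -> 0 (same)
  Node 1: index 1 -> 1 (same)
  Node 2: index 2 -> 4 (moved)
  Node 3: index 3 -> 5 (moved)
  Node 4: index 4 -> 2 (moved)
  Node 5: index 5 -> 6 (moved)
  Node 6: index 7 -> 7 (same)
  Node 7: index 6 -> 3 (moved)
Nodes that changed position: 2 3 4 5 7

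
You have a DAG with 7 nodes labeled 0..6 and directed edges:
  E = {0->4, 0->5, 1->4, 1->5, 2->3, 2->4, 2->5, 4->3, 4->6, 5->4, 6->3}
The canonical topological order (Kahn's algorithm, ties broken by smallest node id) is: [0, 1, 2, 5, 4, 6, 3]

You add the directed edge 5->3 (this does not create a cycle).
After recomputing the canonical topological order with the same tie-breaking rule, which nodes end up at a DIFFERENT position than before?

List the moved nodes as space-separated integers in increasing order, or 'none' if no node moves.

Old toposort: [0, 1, 2, 5, 4, 6, 3]
Added edge 5->3
Recompute Kahn (smallest-id tiebreak):
  initial in-degrees: [0, 0, 0, 4, 4, 3, 1]
  ready (indeg=0): [0, 1, 2]
  pop 0: indeg[4]->3; indeg[5]->2 | ready=[1, 2] | order so far=[0]
  pop 1: indeg[4]->2; indeg[5]->1 | ready=[2] | order so far=[0, 1]
  pop 2: indeg[3]->3; indeg[4]->1; indeg[5]->0 | ready=[5] | order so far=[0, 1, 2]
  pop 5: indeg[3]->2; indeg[4]->0 | ready=[4] | order so far=[0, 1, 2, 5]
  pop 4: indeg[3]->1; indeg[6]->0 | ready=[6] | order so far=[0, 1, 2, 5, 4]
  pop 6: indeg[3]->0 | ready=[3] | order so far=[0, 1, 2, 5, 4, 6]
  pop 3: no out-edges | ready=[] | order so far=[0, 1, 2, 5, 4, 6, 3]
New canonical toposort: [0, 1, 2, 5, 4, 6, 3]
Compare positions:
  Node 0: index 0 -> 0 (same)
  Node 1: index 1 -> 1 (same)
  Node 2: index 2 -> 2 (same)
  Node 3: index 6 -> 6 (same)
  Node 4: index 4 -> 4 (same)
  Node 5: index 3 -> 3 (same)
  Node 6: index 5 -> 5 (same)
Nodes that changed position: none

Answer: none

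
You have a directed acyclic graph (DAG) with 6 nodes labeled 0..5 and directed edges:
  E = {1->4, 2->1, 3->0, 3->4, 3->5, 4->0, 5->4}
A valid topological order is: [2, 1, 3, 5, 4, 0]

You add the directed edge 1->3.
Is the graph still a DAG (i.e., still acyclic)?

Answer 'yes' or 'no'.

Answer: yes

Derivation:
Given toposort: [2, 1, 3, 5, 4, 0]
Position of 1: index 1; position of 3: index 2
New edge 1->3: forward
Forward edge: respects the existing order. Still a DAG, same toposort still valid.
Still a DAG? yes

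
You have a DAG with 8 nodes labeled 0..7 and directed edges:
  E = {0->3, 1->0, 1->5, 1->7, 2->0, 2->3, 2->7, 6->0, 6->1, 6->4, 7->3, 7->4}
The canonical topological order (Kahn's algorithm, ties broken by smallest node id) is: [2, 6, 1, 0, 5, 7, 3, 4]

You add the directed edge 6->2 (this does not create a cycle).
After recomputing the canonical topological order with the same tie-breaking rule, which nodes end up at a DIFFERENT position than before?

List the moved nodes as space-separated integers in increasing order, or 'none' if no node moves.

Answer: 1 2 6

Derivation:
Old toposort: [2, 6, 1, 0, 5, 7, 3, 4]
Added edge 6->2
Recompute Kahn (smallest-id tiebreak):
  initial in-degrees: [3, 1, 1, 3, 2, 1, 0, 2]
  ready (indeg=0): [6]
  pop 6: indeg[0]->2; indeg[1]->0; indeg[2]->0; indeg[4]->1 | ready=[1, 2] | order so far=[6]
  pop 1: indeg[0]->1; indeg[5]->0; indeg[7]->1 | ready=[2, 5] | order so far=[6, 1]
  pop 2: indeg[0]->0; indeg[3]->2; indeg[7]->0 | ready=[0, 5, 7] | order so far=[6, 1, 2]
  pop 0: indeg[3]->1 | ready=[5, 7] | order so far=[6, 1, 2, 0]
  pop 5: no out-edges | ready=[7] | order so far=[6, 1, 2, 0, 5]
  pop 7: indeg[3]->0; indeg[4]->0 | ready=[3, 4] | order so far=[6, 1, 2, 0, 5, 7]
  pop 3: no out-edges | ready=[4] | order so far=[6, 1, 2, 0, 5, 7, 3]
  pop 4: no out-edges | ready=[] | order so far=[6, 1, 2, 0, 5, 7, 3, 4]
New canonical toposort: [6, 1, 2, 0, 5, 7, 3, 4]
Compare positions:
  Node 0: index 3 -> 3 (same)
  Node 1: index 2 -> 1 (moved)
  Node 2: index 0 -> 2 (moved)
  Node 3: index 6 -> 6 (same)
  Node 4: index 7 -> 7 (same)
  Node 5: index 4 -> 4 (same)
  Node 6: index 1 -> 0 (moved)
  Node 7: index 5 -> 5 (same)
Nodes that changed position: 1 2 6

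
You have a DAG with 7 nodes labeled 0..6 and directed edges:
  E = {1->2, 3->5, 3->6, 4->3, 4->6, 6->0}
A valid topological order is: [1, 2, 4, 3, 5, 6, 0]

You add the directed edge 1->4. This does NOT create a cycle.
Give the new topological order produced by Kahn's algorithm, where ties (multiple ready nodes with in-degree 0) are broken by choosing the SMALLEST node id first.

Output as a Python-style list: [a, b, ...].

Old toposort: [1, 2, 4, 3, 5, 6, 0]
Added edge: 1->4
Position of 1 (0) < position of 4 (2). Old order still valid.
Run Kahn's algorithm (break ties by smallest node id):
  initial in-degrees: [1, 0, 1, 1, 1, 1, 2]
  ready (indeg=0): [1]
  pop 1: indeg[2]->0; indeg[4]->0 | ready=[2, 4] | order so far=[1]
  pop 2: no out-edges | ready=[4] | order so far=[1, 2]
  pop 4: indeg[3]->0; indeg[6]->1 | ready=[3] | order so far=[1, 2, 4]
  pop 3: indeg[5]->0; indeg[6]->0 | ready=[5, 6] | order so far=[1, 2, 4, 3]
  pop 5: no out-edges | ready=[6] | order so far=[1, 2, 4, 3, 5]
  pop 6: indeg[0]->0 | ready=[0] | order so far=[1, 2, 4, 3, 5, 6]
  pop 0: no out-edges | ready=[] | order so far=[1, 2, 4, 3, 5, 6, 0]
  Result: [1, 2, 4, 3, 5, 6, 0]

Answer: [1, 2, 4, 3, 5, 6, 0]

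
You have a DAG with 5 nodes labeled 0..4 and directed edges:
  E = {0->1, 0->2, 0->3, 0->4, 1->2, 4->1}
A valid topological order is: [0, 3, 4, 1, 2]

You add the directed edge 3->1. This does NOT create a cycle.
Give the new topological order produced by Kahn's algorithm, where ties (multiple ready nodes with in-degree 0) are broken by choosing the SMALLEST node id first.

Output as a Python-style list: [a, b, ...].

Answer: [0, 3, 4, 1, 2]

Derivation:
Old toposort: [0, 3, 4, 1, 2]
Added edge: 3->1
Position of 3 (1) < position of 1 (3). Old order still valid.
Run Kahn's algorithm (break ties by smallest node id):
  initial in-degrees: [0, 3, 2, 1, 1]
  ready (indeg=0): [0]
  pop 0: indeg[1]->2; indeg[2]->1; indeg[3]->0; indeg[4]->0 | ready=[3, 4] | order so far=[0]
  pop 3: indeg[1]->1 | ready=[4] | order so far=[0, 3]
  pop 4: indeg[1]->0 | ready=[1] | order so far=[0, 3, 4]
  pop 1: indeg[2]->0 | ready=[2] | order so far=[0, 3, 4, 1]
  pop 2: no out-edges | ready=[] | order so far=[0, 3, 4, 1, 2]
  Result: [0, 3, 4, 1, 2]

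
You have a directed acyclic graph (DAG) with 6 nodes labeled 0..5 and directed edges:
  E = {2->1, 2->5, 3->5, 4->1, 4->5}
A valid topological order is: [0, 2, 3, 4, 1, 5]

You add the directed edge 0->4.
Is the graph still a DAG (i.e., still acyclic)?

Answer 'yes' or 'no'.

Answer: yes

Derivation:
Given toposort: [0, 2, 3, 4, 1, 5]
Position of 0: index 0; position of 4: index 3
New edge 0->4: forward
Forward edge: respects the existing order. Still a DAG, same toposort still valid.
Still a DAG? yes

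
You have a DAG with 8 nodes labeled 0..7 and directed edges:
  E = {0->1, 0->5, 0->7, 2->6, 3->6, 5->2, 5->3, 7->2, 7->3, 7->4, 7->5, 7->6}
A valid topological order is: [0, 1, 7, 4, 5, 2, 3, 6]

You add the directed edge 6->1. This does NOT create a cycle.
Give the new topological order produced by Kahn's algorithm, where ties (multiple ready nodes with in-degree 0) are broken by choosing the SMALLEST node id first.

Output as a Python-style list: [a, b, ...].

Old toposort: [0, 1, 7, 4, 5, 2, 3, 6]
Added edge: 6->1
Position of 6 (7) > position of 1 (1). Must reorder: 6 must now come before 1.
Run Kahn's algorithm (break ties by smallest node id):
  initial in-degrees: [0, 2, 2, 2, 1, 2, 3, 1]
  ready (indeg=0): [0]
  pop 0: indeg[1]->1; indeg[5]->1; indeg[7]->0 | ready=[7] | order so far=[0]
  pop 7: indeg[2]->1; indeg[3]->1; indeg[4]->0; indeg[5]->0; indeg[6]->2 | ready=[4, 5] | order so far=[0, 7]
  pop 4: no out-edges | ready=[5] | order so far=[0, 7, 4]
  pop 5: indeg[2]->0; indeg[3]->0 | ready=[2, 3] | order so far=[0, 7, 4, 5]
  pop 2: indeg[6]->1 | ready=[3] | order so far=[0, 7, 4, 5, 2]
  pop 3: indeg[6]->0 | ready=[6] | order so far=[0, 7, 4, 5, 2, 3]
  pop 6: indeg[1]->0 | ready=[1] | order so far=[0, 7, 4, 5, 2, 3, 6]
  pop 1: no out-edges | ready=[] | order so far=[0, 7, 4, 5, 2, 3, 6, 1]
  Result: [0, 7, 4, 5, 2, 3, 6, 1]

Answer: [0, 7, 4, 5, 2, 3, 6, 1]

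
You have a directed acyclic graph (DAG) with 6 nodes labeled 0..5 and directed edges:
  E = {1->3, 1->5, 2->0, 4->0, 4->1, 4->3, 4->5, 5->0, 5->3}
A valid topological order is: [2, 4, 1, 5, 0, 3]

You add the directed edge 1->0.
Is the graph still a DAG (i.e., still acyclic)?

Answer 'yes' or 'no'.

Answer: yes

Derivation:
Given toposort: [2, 4, 1, 5, 0, 3]
Position of 1: index 2; position of 0: index 4
New edge 1->0: forward
Forward edge: respects the existing order. Still a DAG, same toposort still valid.
Still a DAG? yes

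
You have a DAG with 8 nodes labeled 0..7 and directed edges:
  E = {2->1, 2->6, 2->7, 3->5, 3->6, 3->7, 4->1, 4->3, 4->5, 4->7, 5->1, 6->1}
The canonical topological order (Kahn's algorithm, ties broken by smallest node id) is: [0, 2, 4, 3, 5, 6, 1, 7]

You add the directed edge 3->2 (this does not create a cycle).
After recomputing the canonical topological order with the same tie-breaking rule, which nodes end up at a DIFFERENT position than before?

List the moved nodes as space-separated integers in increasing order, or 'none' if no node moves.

Old toposort: [0, 2, 4, 3, 5, 6, 1, 7]
Added edge 3->2
Recompute Kahn (smallest-id tiebreak):
  initial in-degrees: [0, 4, 1, 1, 0, 2, 2, 3]
  ready (indeg=0): [0, 4]
  pop 0: no out-edges | ready=[4] | order so far=[0]
  pop 4: indeg[1]->3; indeg[3]->0; indeg[5]->1; indeg[7]->2 | ready=[3] | order so far=[0, 4]
  pop 3: indeg[2]->0; indeg[5]->0; indeg[6]->1; indeg[7]->1 | ready=[2, 5] | order so far=[0, 4, 3]
  pop 2: indeg[1]->2; indeg[6]->0; indeg[7]->0 | ready=[5, 6, 7] | order so far=[0, 4, 3, 2]
  pop 5: indeg[1]->1 | ready=[6, 7] | order so far=[0, 4, 3, 2, 5]
  pop 6: indeg[1]->0 | ready=[1, 7] | order so far=[0, 4, 3, 2, 5, 6]
  pop 1: no out-edges | ready=[7] | order so far=[0, 4, 3, 2, 5, 6, 1]
  pop 7: no out-edges | ready=[] | order so far=[0, 4, 3, 2, 5, 6, 1, 7]
New canonical toposort: [0, 4, 3, 2, 5, 6, 1, 7]
Compare positions:
  Node 0: index 0 -> 0 (same)
  Node 1: index 6 -> 6 (same)
  Node 2: index 1 -> 3 (moved)
  Node 3: index 3 -> 2 (moved)
  Node 4: index 2 -> 1 (moved)
  Node 5: index 4 -> 4 (same)
  Node 6: index 5 -> 5 (same)
  Node 7: index 7 -> 7 (same)
Nodes that changed position: 2 3 4

Answer: 2 3 4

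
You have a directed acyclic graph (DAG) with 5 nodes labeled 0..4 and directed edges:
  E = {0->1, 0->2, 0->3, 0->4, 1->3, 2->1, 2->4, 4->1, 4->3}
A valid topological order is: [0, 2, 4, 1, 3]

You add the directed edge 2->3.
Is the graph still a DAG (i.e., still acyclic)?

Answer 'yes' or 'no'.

Given toposort: [0, 2, 4, 1, 3]
Position of 2: index 1; position of 3: index 4
New edge 2->3: forward
Forward edge: respects the existing order. Still a DAG, same toposort still valid.
Still a DAG? yes

Answer: yes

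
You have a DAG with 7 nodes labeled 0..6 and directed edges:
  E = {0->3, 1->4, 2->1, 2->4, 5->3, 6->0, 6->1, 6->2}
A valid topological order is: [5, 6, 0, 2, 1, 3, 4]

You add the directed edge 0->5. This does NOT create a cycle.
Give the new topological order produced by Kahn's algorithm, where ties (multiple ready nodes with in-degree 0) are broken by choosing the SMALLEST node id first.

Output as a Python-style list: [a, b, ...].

Answer: [6, 0, 2, 1, 4, 5, 3]

Derivation:
Old toposort: [5, 6, 0, 2, 1, 3, 4]
Added edge: 0->5
Position of 0 (2) > position of 5 (0). Must reorder: 0 must now come before 5.
Run Kahn's algorithm (break ties by smallest node id):
  initial in-degrees: [1, 2, 1, 2, 2, 1, 0]
  ready (indeg=0): [6]
  pop 6: indeg[0]->0; indeg[1]->1; indeg[2]->0 | ready=[0, 2] | order so far=[6]
  pop 0: indeg[3]->1; indeg[5]->0 | ready=[2, 5] | order so far=[6, 0]
  pop 2: indeg[1]->0; indeg[4]->1 | ready=[1, 5] | order so far=[6, 0, 2]
  pop 1: indeg[4]->0 | ready=[4, 5] | order so far=[6, 0, 2, 1]
  pop 4: no out-edges | ready=[5] | order so far=[6, 0, 2, 1, 4]
  pop 5: indeg[3]->0 | ready=[3] | order so far=[6, 0, 2, 1, 4, 5]
  pop 3: no out-edges | ready=[] | order so far=[6, 0, 2, 1, 4, 5, 3]
  Result: [6, 0, 2, 1, 4, 5, 3]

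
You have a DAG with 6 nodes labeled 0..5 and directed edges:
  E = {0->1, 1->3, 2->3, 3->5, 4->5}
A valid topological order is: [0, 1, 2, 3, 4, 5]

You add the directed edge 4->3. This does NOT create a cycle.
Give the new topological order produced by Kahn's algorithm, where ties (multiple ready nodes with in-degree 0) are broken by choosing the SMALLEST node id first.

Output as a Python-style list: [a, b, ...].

Answer: [0, 1, 2, 4, 3, 5]

Derivation:
Old toposort: [0, 1, 2, 3, 4, 5]
Added edge: 4->3
Position of 4 (4) > position of 3 (3). Must reorder: 4 must now come before 3.
Run Kahn's algorithm (break ties by smallest node id):
  initial in-degrees: [0, 1, 0, 3, 0, 2]
  ready (indeg=0): [0, 2, 4]
  pop 0: indeg[1]->0 | ready=[1, 2, 4] | order so far=[0]
  pop 1: indeg[3]->2 | ready=[2, 4] | order so far=[0, 1]
  pop 2: indeg[3]->1 | ready=[4] | order so far=[0, 1, 2]
  pop 4: indeg[3]->0; indeg[5]->1 | ready=[3] | order so far=[0, 1, 2, 4]
  pop 3: indeg[5]->0 | ready=[5] | order so far=[0, 1, 2, 4, 3]
  pop 5: no out-edges | ready=[] | order so far=[0, 1, 2, 4, 3, 5]
  Result: [0, 1, 2, 4, 3, 5]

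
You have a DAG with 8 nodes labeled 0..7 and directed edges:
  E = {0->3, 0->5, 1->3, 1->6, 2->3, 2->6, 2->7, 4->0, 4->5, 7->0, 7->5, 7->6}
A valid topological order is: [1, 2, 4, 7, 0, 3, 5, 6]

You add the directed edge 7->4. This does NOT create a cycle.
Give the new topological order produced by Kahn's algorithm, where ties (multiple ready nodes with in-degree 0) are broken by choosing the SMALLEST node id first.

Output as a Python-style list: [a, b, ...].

Old toposort: [1, 2, 4, 7, 0, 3, 5, 6]
Added edge: 7->4
Position of 7 (3) > position of 4 (2). Must reorder: 7 must now come before 4.
Run Kahn's algorithm (break ties by smallest node id):
  initial in-degrees: [2, 0, 0, 3, 1, 3, 3, 1]
  ready (indeg=0): [1, 2]
  pop 1: indeg[3]->2; indeg[6]->2 | ready=[2] | order so far=[1]
  pop 2: indeg[3]->1; indeg[6]->1; indeg[7]->0 | ready=[7] | order so far=[1, 2]
  pop 7: indeg[0]->1; indeg[4]->0; indeg[5]->2; indeg[6]->0 | ready=[4, 6] | order so far=[1, 2, 7]
  pop 4: indeg[0]->0; indeg[5]->1 | ready=[0, 6] | order so far=[1, 2, 7, 4]
  pop 0: indeg[3]->0; indeg[5]->0 | ready=[3, 5, 6] | order so far=[1, 2, 7, 4, 0]
  pop 3: no out-edges | ready=[5, 6] | order so far=[1, 2, 7, 4, 0, 3]
  pop 5: no out-edges | ready=[6] | order so far=[1, 2, 7, 4, 0, 3, 5]
  pop 6: no out-edges | ready=[] | order so far=[1, 2, 7, 4, 0, 3, 5, 6]
  Result: [1, 2, 7, 4, 0, 3, 5, 6]

Answer: [1, 2, 7, 4, 0, 3, 5, 6]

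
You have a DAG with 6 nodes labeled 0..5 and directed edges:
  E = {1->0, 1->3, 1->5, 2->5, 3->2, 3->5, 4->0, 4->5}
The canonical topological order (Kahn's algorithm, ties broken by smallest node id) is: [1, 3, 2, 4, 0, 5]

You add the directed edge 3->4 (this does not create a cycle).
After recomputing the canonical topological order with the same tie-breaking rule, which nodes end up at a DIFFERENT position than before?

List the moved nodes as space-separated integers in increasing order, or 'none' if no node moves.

Answer: none

Derivation:
Old toposort: [1, 3, 2, 4, 0, 5]
Added edge 3->4
Recompute Kahn (smallest-id tiebreak):
  initial in-degrees: [2, 0, 1, 1, 1, 4]
  ready (indeg=0): [1]
  pop 1: indeg[0]->1; indeg[3]->0; indeg[5]->3 | ready=[3] | order so far=[1]
  pop 3: indeg[2]->0; indeg[4]->0; indeg[5]->2 | ready=[2, 4] | order so far=[1, 3]
  pop 2: indeg[5]->1 | ready=[4] | order so far=[1, 3, 2]
  pop 4: indeg[0]->0; indeg[5]->0 | ready=[0, 5] | order so far=[1, 3, 2, 4]
  pop 0: no out-edges | ready=[5] | order so far=[1, 3, 2, 4, 0]
  pop 5: no out-edges | ready=[] | order so far=[1, 3, 2, 4, 0, 5]
New canonical toposort: [1, 3, 2, 4, 0, 5]
Compare positions:
  Node 0: index 4 -> 4 (same)
  Node 1: index 0 -> 0 (same)
  Node 2: index 2 -> 2 (same)
  Node 3: index 1 -> 1 (same)
  Node 4: index 3 -> 3 (same)
  Node 5: index 5 -> 5 (same)
Nodes that changed position: none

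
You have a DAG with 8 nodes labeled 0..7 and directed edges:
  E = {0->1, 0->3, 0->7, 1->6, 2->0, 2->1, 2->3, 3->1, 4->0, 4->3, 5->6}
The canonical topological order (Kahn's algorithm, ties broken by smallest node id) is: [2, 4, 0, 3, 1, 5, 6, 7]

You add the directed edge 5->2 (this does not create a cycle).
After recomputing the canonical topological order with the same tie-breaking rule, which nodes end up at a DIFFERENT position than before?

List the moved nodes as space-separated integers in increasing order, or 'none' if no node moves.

Answer: 0 1 2 3 4 5

Derivation:
Old toposort: [2, 4, 0, 3, 1, 5, 6, 7]
Added edge 5->2
Recompute Kahn (smallest-id tiebreak):
  initial in-degrees: [2, 3, 1, 3, 0, 0, 2, 1]
  ready (indeg=0): [4, 5]
  pop 4: indeg[0]->1; indeg[3]->2 | ready=[5] | order so far=[4]
  pop 5: indeg[2]->0; indeg[6]->1 | ready=[2] | order so far=[4, 5]
  pop 2: indeg[0]->0; indeg[1]->2; indeg[3]->1 | ready=[0] | order so far=[4, 5, 2]
  pop 0: indeg[1]->1; indeg[3]->0; indeg[7]->0 | ready=[3, 7] | order so far=[4, 5, 2, 0]
  pop 3: indeg[1]->0 | ready=[1, 7] | order so far=[4, 5, 2, 0, 3]
  pop 1: indeg[6]->0 | ready=[6, 7] | order so far=[4, 5, 2, 0, 3, 1]
  pop 6: no out-edges | ready=[7] | order so far=[4, 5, 2, 0, 3, 1, 6]
  pop 7: no out-edges | ready=[] | order so far=[4, 5, 2, 0, 3, 1, 6, 7]
New canonical toposort: [4, 5, 2, 0, 3, 1, 6, 7]
Compare positions:
  Node 0: index 2 -> 3 (moved)
  Node 1: index 4 -> 5 (moved)
  Node 2: index 0 -> 2 (moved)
  Node 3: index 3 -> 4 (moved)
  Node 4: index 1 -> 0 (moved)
  Node 5: index 5 -> 1 (moved)
  Node 6: index 6 -> 6 (same)
  Node 7: index 7 -> 7 (same)
Nodes that changed position: 0 1 2 3 4 5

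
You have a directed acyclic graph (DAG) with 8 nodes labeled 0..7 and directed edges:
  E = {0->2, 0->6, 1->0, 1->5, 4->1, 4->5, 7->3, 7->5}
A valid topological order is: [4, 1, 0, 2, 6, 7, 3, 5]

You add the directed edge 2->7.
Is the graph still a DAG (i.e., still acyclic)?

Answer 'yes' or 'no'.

Answer: yes

Derivation:
Given toposort: [4, 1, 0, 2, 6, 7, 3, 5]
Position of 2: index 3; position of 7: index 5
New edge 2->7: forward
Forward edge: respects the existing order. Still a DAG, same toposort still valid.
Still a DAG? yes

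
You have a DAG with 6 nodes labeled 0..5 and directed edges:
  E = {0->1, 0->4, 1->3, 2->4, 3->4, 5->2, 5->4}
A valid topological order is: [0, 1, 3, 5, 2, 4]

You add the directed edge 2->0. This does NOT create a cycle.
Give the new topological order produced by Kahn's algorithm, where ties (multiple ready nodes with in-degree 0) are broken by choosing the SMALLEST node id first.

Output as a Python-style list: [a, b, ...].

Old toposort: [0, 1, 3, 5, 2, 4]
Added edge: 2->0
Position of 2 (4) > position of 0 (0). Must reorder: 2 must now come before 0.
Run Kahn's algorithm (break ties by smallest node id):
  initial in-degrees: [1, 1, 1, 1, 4, 0]
  ready (indeg=0): [5]
  pop 5: indeg[2]->0; indeg[4]->3 | ready=[2] | order so far=[5]
  pop 2: indeg[0]->0; indeg[4]->2 | ready=[0] | order so far=[5, 2]
  pop 0: indeg[1]->0; indeg[4]->1 | ready=[1] | order so far=[5, 2, 0]
  pop 1: indeg[3]->0 | ready=[3] | order so far=[5, 2, 0, 1]
  pop 3: indeg[4]->0 | ready=[4] | order so far=[5, 2, 0, 1, 3]
  pop 4: no out-edges | ready=[] | order so far=[5, 2, 0, 1, 3, 4]
  Result: [5, 2, 0, 1, 3, 4]

Answer: [5, 2, 0, 1, 3, 4]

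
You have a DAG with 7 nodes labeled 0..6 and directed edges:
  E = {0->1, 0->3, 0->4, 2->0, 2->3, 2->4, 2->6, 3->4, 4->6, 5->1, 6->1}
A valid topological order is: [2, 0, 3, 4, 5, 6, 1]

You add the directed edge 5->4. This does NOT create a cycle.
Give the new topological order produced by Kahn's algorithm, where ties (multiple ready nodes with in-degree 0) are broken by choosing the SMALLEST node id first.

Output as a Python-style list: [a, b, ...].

Old toposort: [2, 0, 3, 4, 5, 6, 1]
Added edge: 5->4
Position of 5 (4) > position of 4 (3). Must reorder: 5 must now come before 4.
Run Kahn's algorithm (break ties by smallest node id):
  initial in-degrees: [1, 3, 0, 2, 4, 0, 2]
  ready (indeg=0): [2, 5]
  pop 2: indeg[0]->0; indeg[3]->1; indeg[4]->3; indeg[6]->1 | ready=[0, 5] | order so far=[2]
  pop 0: indeg[1]->2; indeg[3]->0; indeg[4]->2 | ready=[3, 5] | order so far=[2, 0]
  pop 3: indeg[4]->1 | ready=[5] | order so far=[2, 0, 3]
  pop 5: indeg[1]->1; indeg[4]->0 | ready=[4] | order so far=[2, 0, 3, 5]
  pop 4: indeg[6]->0 | ready=[6] | order so far=[2, 0, 3, 5, 4]
  pop 6: indeg[1]->0 | ready=[1] | order so far=[2, 0, 3, 5, 4, 6]
  pop 1: no out-edges | ready=[] | order so far=[2, 0, 3, 5, 4, 6, 1]
  Result: [2, 0, 3, 5, 4, 6, 1]

Answer: [2, 0, 3, 5, 4, 6, 1]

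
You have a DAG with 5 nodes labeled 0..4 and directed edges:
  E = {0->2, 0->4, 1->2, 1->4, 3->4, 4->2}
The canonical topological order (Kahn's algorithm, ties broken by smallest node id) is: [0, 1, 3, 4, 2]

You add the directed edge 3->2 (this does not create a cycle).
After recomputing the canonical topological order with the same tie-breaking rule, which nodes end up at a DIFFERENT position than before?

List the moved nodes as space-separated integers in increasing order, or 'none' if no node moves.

Old toposort: [0, 1, 3, 4, 2]
Added edge 3->2
Recompute Kahn (smallest-id tiebreak):
  initial in-degrees: [0, 0, 4, 0, 3]
  ready (indeg=0): [0, 1, 3]
  pop 0: indeg[2]->3; indeg[4]->2 | ready=[1, 3] | order so far=[0]
  pop 1: indeg[2]->2; indeg[4]->1 | ready=[3] | order so far=[0, 1]
  pop 3: indeg[2]->1; indeg[4]->0 | ready=[4] | order so far=[0, 1, 3]
  pop 4: indeg[2]->0 | ready=[2] | order so far=[0, 1, 3, 4]
  pop 2: no out-edges | ready=[] | order so far=[0, 1, 3, 4, 2]
New canonical toposort: [0, 1, 3, 4, 2]
Compare positions:
  Node 0: index 0 -> 0 (same)
  Node 1: index 1 -> 1 (same)
  Node 2: index 4 -> 4 (same)
  Node 3: index 2 -> 2 (same)
  Node 4: index 3 -> 3 (same)
Nodes that changed position: none

Answer: none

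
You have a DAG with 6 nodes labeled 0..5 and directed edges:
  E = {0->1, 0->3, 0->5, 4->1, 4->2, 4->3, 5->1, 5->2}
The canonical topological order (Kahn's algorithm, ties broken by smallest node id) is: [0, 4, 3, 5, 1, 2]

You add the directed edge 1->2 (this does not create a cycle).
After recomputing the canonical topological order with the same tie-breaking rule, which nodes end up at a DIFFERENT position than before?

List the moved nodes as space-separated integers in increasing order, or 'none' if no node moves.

Answer: none

Derivation:
Old toposort: [0, 4, 3, 5, 1, 2]
Added edge 1->2
Recompute Kahn (smallest-id tiebreak):
  initial in-degrees: [0, 3, 3, 2, 0, 1]
  ready (indeg=0): [0, 4]
  pop 0: indeg[1]->2; indeg[3]->1; indeg[5]->0 | ready=[4, 5] | order so far=[0]
  pop 4: indeg[1]->1; indeg[2]->2; indeg[3]->0 | ready=[3, 5] | order so far=[0, 4]
  pop 3: no out-edges | ready=[5] | order so far=[0, 4, 3]
  pop 5: indeg[1]->0; indeg[2]->1 | ready=[1] | order so far=[0, 4, 3, 5]
  pop 1: indeg[2]->0 | ready=[2] | order so far=[0, 4, 3, 5, 1]
  pop 2: no out-edges | ready=[] | order so far=[0, 4, 3, 5, 1, 2]
New canonical toposort: [0, 4, 3, 5, 1, 2]
Compare positions:
  Node 0: index 0 -> 0 (same)
  Node 1: index 4 -> 4 (same)
  Node 2: index 5 -> 5 (same)
  Node 3: index 2 -> 2 (same)
  Node 4: index 1 -> 1 (same)
  Node 5: index 3 -> 3 (same)
Nodes that changed position: none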